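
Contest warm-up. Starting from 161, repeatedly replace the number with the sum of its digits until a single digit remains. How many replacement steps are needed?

1

161 → 8 (1 step)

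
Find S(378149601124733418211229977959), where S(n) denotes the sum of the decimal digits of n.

135

3+7+8+1+4+9+6+0+1+1+2+4+7+3+3+4+1+8+2+1+1+2+2+9+9+7+7+9+5+9 = 135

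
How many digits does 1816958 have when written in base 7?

8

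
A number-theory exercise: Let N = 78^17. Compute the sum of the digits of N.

78^17 = 146422644322690772477634553970688
Sum of its 33 digits: 153.

153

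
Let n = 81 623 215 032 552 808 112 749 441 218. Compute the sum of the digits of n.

8+1+6+2+3+2+1+5+0+3+2+5+5+2+8+0+8+1+1+2+7+4+9+4+4+1+2+1+8 = 105

105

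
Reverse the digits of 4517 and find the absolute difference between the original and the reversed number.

2637

Reverse of 4517 is 7154.
|4517 − 7154| = 2637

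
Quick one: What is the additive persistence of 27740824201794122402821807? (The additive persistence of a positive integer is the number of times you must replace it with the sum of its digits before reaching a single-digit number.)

3

27740824201794122402821807 → 94 → 13 → 4 (3 steps)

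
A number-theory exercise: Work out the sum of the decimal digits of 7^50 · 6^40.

7^50 · 6^40 = 24040971635890645156080317275124062851691154299517663104118229861792743424
Sum of its 74 digits: 306.

306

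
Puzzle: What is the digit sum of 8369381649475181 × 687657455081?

151

8369381649475181 × 687657455081 = 5755267685679724965731844661
Sum of its 28 digits: 151.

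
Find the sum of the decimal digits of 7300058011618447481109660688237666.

7+3+0+0+0+5+8+0+1+1+6+1+8+4+4+7+4+8+1+1+0+9+6+6+0+6+8+8+2+3+7+6+6+6 = 142

142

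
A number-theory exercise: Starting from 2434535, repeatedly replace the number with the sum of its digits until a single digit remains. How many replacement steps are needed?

2

2434535 → 26 → 8 (2 steps)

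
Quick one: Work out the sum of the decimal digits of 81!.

81! = 5797126020747367985879734231578109105412357244731625958745865049716390179693892056256184534249745940480000000000000000000
Sum of its 121 digits: 486.

486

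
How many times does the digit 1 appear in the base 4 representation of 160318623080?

6

160318623080 in base 4 is 2111103233000311220.
The digit 1 appears 6 times.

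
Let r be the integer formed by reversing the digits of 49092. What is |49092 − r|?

19998

Reverse of 49092 is 29094.
|49092 − 29094| = 19998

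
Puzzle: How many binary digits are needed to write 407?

407 in base 2 is 110010111, which has 9 digits.

9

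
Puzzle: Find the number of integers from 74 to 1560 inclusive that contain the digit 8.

The integers in [74, 1560] that contain the digit 8: 78, 80, 81, 82, 83, 84, …, 1548, 1558.
365 qualify.

365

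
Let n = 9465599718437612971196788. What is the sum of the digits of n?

142

9+4+6+5+5+9+9+7+1+8+4+3+7+6+1+2+9+7+1+1+9+6+7+8+8 = 142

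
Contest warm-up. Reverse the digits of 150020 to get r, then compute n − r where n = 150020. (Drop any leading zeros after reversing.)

129969

Reverse of 150020 is 20051.
150020 − 20051 = 129969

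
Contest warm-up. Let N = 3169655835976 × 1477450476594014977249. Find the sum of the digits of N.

124

3169655835976 × 1477450476594014977249 = 4683009525501742163870443715710024
Sum of its 34 digits: 124.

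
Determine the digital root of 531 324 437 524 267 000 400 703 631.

1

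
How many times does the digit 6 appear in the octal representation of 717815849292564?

2

717815849292564 in base 8 is 24315460655411424.
The digit 6 appears 2 times.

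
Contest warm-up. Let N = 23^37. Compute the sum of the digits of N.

23^37 = 242063847902005849254176436075394136454464685331703
Sum of its 51 digits: 212.

212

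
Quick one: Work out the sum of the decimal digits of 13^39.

199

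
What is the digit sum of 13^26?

133

13^26 = 91733330193268616658399616009
Sum of its 29 digits: 133.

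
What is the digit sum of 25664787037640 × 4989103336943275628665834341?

25664787037640 × 4989103336943275628665834341 = 128044274651428249694544627202032371595240
Sum of its 42 digits: 165.

165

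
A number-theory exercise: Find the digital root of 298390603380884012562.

6

2+9+8+3+9+0+6+0+3+3+8+0+8+8+4+0+1+2+5+6+2 = 87
8+7 = 15
1+5 = 6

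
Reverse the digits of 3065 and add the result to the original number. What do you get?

Reverse of 3065 is 5603.
3065 + 5603 = 8668

8668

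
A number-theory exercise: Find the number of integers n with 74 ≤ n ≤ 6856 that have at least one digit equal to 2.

2586

The integers in [74, 6856] that have at least one digit equal to 2: 82, 92, 102, 112, 120, 121, …, 6842, 6852.
2586 qualify.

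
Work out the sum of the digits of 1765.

19

1+7+6+5 = 19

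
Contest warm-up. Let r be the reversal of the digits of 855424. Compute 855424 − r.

430866

Reverse of 855424 is 424558.
855424 − 424558 = 430866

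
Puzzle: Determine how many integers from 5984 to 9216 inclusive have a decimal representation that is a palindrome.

33

The integers in [5984, 9216] that have a decimal representation that is a palindrome: 5995, 6006, 6116, 6226, 6336, 6446, …, 9009, 9119.
33 qualify.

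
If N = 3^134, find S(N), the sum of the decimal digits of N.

297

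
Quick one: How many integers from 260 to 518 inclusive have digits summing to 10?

The integers in [260, 518] that have digits summing to 10: 262, 271, 280, 307, 316, 325, …, 505, 514.
20 qualify.

20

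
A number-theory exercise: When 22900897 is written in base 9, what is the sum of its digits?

22900897 in base 9 is 47074111.
Digit sum: 4+7+0+7+4+1+1+1 = 25.

25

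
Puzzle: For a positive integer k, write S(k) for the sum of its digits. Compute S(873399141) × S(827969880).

2565

S(873399141) = 8+7+3+3+9+9+1+4+1 = 45.
S(827969880) = 8+2+7+9+6+9+8+8+0 = 57.
45 · 57 = 2565.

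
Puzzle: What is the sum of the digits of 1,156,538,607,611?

50

1+1+5+6+5+3+8+6+0+7+6+1+1 = 50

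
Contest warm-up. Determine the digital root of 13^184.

The digital root of n equals n mod 9 (or 9 when 9 | n), so we need 13^184 mod 9.
13^184 ≡ 4 (mod 9), so the digital root is 4.

4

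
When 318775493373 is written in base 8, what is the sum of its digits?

318775493373 in base 8 is 4507040001375.
Digit sum: 4+5+0+7+0+4+0+0+0+1+3+7+5 = 36.

36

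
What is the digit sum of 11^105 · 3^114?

11^105 · 3^114 = 54708521694622173442800023738352339110107547324294414117169185044110917641226971793923243922452502044580784102540803491709946842597978463819309820337182388082532419
Sum of its 164 digits: 675.

675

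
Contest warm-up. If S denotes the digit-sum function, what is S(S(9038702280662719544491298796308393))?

11

First digit sum: 164.
1+6+4 = 11.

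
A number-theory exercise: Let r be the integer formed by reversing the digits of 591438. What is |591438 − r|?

242757

Reverse of 591438 is 834195.
|591438 − 834195| = 242757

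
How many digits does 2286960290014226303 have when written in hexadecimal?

2286960290014226303 in base 16 is 1FBCEA4455B8E77F, which has 16 digits.

16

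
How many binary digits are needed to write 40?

6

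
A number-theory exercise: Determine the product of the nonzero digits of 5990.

5×9×9 = 405

405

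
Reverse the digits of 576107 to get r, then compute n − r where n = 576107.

-125568

Reverse of 576107 is 701675.
576107 − 701675 = -125568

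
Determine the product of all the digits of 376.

3×7×6 = 126

126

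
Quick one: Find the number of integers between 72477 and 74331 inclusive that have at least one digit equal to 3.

The integers in [72477, 74331] that have at least one digit equal to 3: 72483, 72493, 72503, 72513, 72523, 72530, …, 74330, 74331.
1186 qualify.

1186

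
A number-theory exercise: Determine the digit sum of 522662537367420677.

80

5+2+2+6+6+2+5+3+7+3+6+7+4+2+0+6+7+7 = 80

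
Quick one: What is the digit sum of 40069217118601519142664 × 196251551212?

147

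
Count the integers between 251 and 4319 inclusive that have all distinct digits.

The integers in [251, 4319] that have all distinct digits: 251, 253, 254, 256, 257, 258, …, 4318, 4319.
2237 qualify.

2237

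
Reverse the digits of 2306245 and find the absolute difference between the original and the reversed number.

3119787

Reverse of 2306245 is 5426032.
|2306245 − 5426032| = 3119787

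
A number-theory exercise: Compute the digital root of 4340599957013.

5

4+3+4+0+5+9+9+9+5+7+0+1+3 = 59
5+9 = 14
1+4 = 5
(Equivalently, 4340599957013 mod 9 = 5.)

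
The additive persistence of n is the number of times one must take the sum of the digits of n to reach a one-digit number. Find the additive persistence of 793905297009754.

3

793905297009754 → 76 → 13 → 4 (3 steps)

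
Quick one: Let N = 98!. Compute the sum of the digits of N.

639

98! = 9426890448883247745626185743057242473809693764078951663494238777294707070023223798882976159207729119823605850588608460429412647567360000000000000000000000
Sum of its 154 digits: 639.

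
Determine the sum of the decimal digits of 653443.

25

6+5+3+4+4+3 = 25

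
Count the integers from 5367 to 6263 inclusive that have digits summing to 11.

The integers in [5367, 6263] that have digits summing to 11: 5402, 5411, 5420, 5501, 5510, 5600, …, 6221, 6230.
21 qualify.

21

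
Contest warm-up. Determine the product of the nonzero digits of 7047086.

7×4×7×8×6 = 9408

9408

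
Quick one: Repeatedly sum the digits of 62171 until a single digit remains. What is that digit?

6+2+1+7+1 = 17
1+7 = 8

8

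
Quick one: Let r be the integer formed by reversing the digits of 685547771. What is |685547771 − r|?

507802185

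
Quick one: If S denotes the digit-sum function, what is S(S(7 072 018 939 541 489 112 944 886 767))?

5

First digit sum: 140.
1+4+0 = 5.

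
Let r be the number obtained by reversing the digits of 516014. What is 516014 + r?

926629

Reverse of 516014 is 410615.
516014 + 410615 = 926629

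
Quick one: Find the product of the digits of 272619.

1512

2×7×2×6×1×9 = 1512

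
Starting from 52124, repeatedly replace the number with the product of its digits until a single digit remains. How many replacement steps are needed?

2

52124 → 80 → 0 (2 steps)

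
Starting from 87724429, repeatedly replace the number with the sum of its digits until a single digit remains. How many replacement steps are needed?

87724429 → 43 → 7 (2 steps)

2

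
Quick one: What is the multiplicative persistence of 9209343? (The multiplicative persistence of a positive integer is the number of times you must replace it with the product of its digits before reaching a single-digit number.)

1

9209343 → 0 (1 step)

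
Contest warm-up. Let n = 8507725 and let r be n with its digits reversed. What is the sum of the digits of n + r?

41

Reversal of 8507725 is 5277058; 8507725 + 5277058 = 13784783.
Digit sum of 13784783: 1+3+7+8+4+7+8+3 = 41.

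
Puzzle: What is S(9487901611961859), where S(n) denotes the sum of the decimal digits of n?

84

9+4+8+7+9+0+1+6+1+1+9+6+1+8+5+9 = 84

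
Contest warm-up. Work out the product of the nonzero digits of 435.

4×3×5 = 60

60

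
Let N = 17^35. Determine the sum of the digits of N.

17^35 = 11633549665058175578832094238737833478284593
Sum of its 44 digits: 215.

215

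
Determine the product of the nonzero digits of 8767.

2352

8×7×6×7 = 2352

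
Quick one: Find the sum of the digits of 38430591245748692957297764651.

148

3+8+4+3+0+5+9+1+2+4+5+7+4+8+6+9+2+9+5+7+2+9+7+7+6+4+6+5+1 = 148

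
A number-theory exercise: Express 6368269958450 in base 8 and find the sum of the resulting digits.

6368269958450 in base 8 is 134527235776462.
Digit sum: 1+3+4+5+2+7+2+3+5+7+7+6+4+6+2 = 64.

64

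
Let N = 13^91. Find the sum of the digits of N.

508

13^91 = 233800297756495754333906440859465656572562698747866779643043984685250327454376054887271637253929816437
Sum of its 102 digits: 508.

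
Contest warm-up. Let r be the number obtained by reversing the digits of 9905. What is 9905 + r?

15004

Reverse of 9905 is 5099.
9905 + 5099 = 15004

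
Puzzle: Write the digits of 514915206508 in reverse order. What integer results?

805602519415

Reversing 514915206508 gives 805602519415.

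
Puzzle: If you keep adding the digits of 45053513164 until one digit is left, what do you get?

4+5+0+5+3+5+1+3+1+6+4 = 37
3+7 = 10
1+0 = 1
(Equivalently, 45053513164 mod 9 = 1.)

1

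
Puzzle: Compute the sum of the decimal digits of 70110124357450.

7+0+1+1+0+1+2+4+3+5+7+4+5+0 = 40

40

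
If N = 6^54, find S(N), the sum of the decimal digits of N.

171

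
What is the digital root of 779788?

1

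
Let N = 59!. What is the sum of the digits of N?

59! = 138683118545689835737939019720389406345902876772687432540821294940160000000000000
Sum of its 81 digits: 324.

324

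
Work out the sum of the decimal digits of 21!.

63

21! = 51090942171709440000
Sum of its 20 digits: 63.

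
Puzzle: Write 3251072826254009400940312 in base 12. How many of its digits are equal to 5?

3

3251072826254009400940312 in base 12 is 5A8017BA8919923655B2474.
The digit 5 appears 3 times.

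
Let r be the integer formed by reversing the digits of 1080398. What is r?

Reversing 1080398 gives 8930801.

8930801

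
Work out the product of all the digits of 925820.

9×2×5×8×2×0 = 0

0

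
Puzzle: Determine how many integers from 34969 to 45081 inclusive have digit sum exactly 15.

The integers in [34969, 45081] that have digit sum exactly 15: 35007, 35016, 35025, 35034, 35043, 35052, …, 45051, 45060.
385 qualify.

385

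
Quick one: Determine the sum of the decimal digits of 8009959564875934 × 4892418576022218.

159

8009959564875934 × 4892418576022218 = 39188074968385861918562397501612
Sum of its 32 digits: 159.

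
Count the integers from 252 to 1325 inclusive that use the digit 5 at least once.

The integers in [252, 1325] that use the digit 5 at least once: 252, 253, 254, 255, 256, 257, …, 1315, 1325.
286 qualify.

286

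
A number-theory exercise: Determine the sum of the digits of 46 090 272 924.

4+6+0+9+0+2+7+2+9+2+4 = 45

45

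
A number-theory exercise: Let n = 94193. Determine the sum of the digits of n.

9+4+1+9+3 = 26

26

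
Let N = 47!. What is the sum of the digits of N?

47! = 258623241511168180642964355153611979969197632389120000000000
Sum of its 60 digits: 225.

225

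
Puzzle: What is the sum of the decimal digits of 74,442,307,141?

37

7+4+4+4+2+3+0+7+1+4+1 = 37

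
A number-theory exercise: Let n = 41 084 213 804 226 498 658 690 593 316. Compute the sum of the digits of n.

4+1+0+8+4+2+1+3+8+0+4+2+2+6+4+9+8+6+5+8+6+9+0+5+9+3+3+1+6 = 127

127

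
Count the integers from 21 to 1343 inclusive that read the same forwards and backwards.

102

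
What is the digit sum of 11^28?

11^28 = 144209936106499234037676064081
Sum of its 30 digits: 124.

124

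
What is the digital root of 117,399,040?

7

1+1+7+3+9+9+0+4+0 = 34
3+4 = 7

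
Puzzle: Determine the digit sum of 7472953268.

53

7+4+7+2+9+5+3+2+6+8 = 53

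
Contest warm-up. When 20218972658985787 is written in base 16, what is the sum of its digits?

112

20218972658985787 in base 16 is 47D50C6B0FEB3B.
Digit sum: 4+7+13+5+0+12+6+11+0+15+14+11+3+11 = 112.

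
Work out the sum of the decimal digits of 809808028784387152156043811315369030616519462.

187

8+0+9+8+0+8+0+2+8+7+8+4+3+8+7+1+5+2+1+5+6+0+4+3+8+1+1+3+1+5+3+6+9+0+3+0+6+1+6+5+1+9+4+6+2 = 187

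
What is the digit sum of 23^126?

793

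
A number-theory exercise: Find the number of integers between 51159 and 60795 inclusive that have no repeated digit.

The integers in [51159, 60795] that have no repeated digit: 51203, 51204, 51206, 51207, 51208, 51209, …, 60794, 60795.
2897 qualify.

2897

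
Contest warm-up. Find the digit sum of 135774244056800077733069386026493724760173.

176

1+3+5+7+7+4+2+4+4+0+5+6+8+0+0+0+7+7+7+3+3+0+6+9+3+8+6+0+2+6+4+9+3+7+2+4+7+6+0+1+7+3 = 176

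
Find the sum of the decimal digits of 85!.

414

85! = 281710411438055027694947944226061159480056634330574206405101912752560026159795933451040286452340924018275123200000000000000000000
Sum of its 129 digits: 414.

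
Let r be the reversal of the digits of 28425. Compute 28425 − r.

Reverse of 28425 is 52482.
28425 − 52482 = -24057

-24057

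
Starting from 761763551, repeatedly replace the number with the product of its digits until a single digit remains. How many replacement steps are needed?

2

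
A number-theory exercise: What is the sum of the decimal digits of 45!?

207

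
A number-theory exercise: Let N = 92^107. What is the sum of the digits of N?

950

92^107 = 1334435312528132824986579725713490826790041928106843870844930400306232855009780387152012813268968181513474679677023539348427910952057554399417251708486676151476418490723830785002679717039735861484447498028187648
Sum of its 211 digits: 950.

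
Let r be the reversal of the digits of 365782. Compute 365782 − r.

78219

Reverse of 365782 is 287563.
365782 − 287563 = 78219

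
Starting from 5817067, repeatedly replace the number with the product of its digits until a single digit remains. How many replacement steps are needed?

1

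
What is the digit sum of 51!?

198

51! = 1551118753287382280224243016469303211063259720016986112000000000000
Sum of its 67 digits: 198.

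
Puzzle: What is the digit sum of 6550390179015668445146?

6+5+5+0+3+9+0+1+7+9+0+1+5+6+6+8+4+4+5+1+4+6 = 95

95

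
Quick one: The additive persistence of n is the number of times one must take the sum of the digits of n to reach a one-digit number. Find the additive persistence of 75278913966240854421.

3

75278913966240854421 → 93 → 12 → 3 (3 steps)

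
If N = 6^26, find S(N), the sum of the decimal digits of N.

99

6^26 = 170581728179578208256
Sum of its 21 digits: 99.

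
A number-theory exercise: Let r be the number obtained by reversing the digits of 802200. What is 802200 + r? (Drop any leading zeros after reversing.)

Reverse of 802200 is 2208.
802200 + 2208 = 804408

804408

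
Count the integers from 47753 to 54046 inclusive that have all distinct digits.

The integers in [47753, 54046] that have all distinct digits: 47801, 47802, 47803, 47805, 47806, 47809, …, 54038, 54039.
2118 qualify.

2118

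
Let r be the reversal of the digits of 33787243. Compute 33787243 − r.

Reverse of 33787243 is 34278733.
33787243 − 34278733 = -491490

-491490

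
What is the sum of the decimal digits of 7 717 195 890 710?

7+7+1+7+1+9+5+8+9+0+7+1+0 = 62

62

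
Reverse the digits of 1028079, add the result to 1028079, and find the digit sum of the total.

27

Reversal of 1028079 is 9708201; 1028079 + 9708201 = 10736280.
Digit sum of 10736280: 1+0+7+3+6+2+8+0 = 27.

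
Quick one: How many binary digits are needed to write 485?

9

485 in base 2 is 111100101, which has 9 digits.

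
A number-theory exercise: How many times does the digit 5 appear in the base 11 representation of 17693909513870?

1

17693909513870 in base 11 is 5701A43706647.
The digit 5 appears 1 time.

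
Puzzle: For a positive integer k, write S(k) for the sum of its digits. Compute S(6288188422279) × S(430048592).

2345

S(6288188422279) = 6+2+8+8+1+8+8+4+2+2+2+7+9 = 67.
S(430048592) = 4+3+0+0+4+8+5+9+2 = 35.
67 · 35 = 2345.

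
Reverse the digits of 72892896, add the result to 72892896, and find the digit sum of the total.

30

Reversal of 72892896 is 69829827; 72892896 + 69829827 = 142722723.
Digit sum of 142722723: 1+4+2+7+2+2+7+2+3 = 30.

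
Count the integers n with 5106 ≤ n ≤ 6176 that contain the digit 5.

930

The integers in [5106, 6176] that contain the digit 5: 5106, 5107, 5108, 5109, 5110, 5111, …, 6165, 6175.
930 qualify.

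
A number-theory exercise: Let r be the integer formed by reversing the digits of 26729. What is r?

92762

Reversing 26729 gives 92762.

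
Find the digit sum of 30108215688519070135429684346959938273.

3+0+1+0+8+2+1+5+6+8+8+5+1+9+0+7+0+1+3+5+4+2+9+6+8+4+3+4+6+9+5+9+9+3+8+2+7+3 = 174

174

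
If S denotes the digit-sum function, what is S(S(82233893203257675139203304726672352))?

First digit sum: 140.
1+4+0 = 5.

5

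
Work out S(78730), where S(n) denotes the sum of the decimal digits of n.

7+8+7+3+0 = 25

25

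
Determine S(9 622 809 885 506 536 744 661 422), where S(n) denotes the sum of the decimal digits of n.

118

9+6+2+2+8+0+9+8+8+5+5+0+6+5+3+6+7+4+4+6+6+1+4+2+2 = 118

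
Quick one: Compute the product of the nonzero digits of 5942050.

5×9×4×2×5 = 1800

1800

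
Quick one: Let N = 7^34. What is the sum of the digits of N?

142

7^34 = 54116956037952111668959660849
Sum of its 29 digits: 142.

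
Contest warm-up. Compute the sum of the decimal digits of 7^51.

7^51 = 12589255298531885026341962383987545444758743
Sum of its 44 digits: 217.

217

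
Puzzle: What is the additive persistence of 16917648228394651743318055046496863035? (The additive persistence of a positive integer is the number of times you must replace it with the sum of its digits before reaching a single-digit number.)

3

16917648228394651743318055046496863035 → 172 → 10 → 1 (3 steps)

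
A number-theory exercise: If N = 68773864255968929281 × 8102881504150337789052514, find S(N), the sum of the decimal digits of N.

68773864255968929281 × 8102881504150337789052514 = 557266472648636669366539008212340852061262434
Sum of its 45 digits: 193.

193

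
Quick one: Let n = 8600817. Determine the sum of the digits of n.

30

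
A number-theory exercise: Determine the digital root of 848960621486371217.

8+4+8+9+6+0+6+2+1+4+8+6+3+7+1+2+1+7 = 83
8+3 = 11
1+1 = 2

2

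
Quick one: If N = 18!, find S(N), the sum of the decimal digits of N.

54

18! = 6402373705728000
Sum of its 16 digits: 54.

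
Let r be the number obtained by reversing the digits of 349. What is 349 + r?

1292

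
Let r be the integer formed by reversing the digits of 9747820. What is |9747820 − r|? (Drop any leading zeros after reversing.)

Reverse of 9747820 is 287479.
|9747820 − 287479| = 9460341

9460341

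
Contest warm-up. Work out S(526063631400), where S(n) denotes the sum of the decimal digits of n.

36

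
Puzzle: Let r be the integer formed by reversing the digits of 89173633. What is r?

33637198

Reversing 89173633 gives 33637198.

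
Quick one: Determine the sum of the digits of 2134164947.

41

2+1+3+4+1+6+4+9+4+7 = 41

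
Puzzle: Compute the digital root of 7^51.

1

The digital root of n equals n mod 9 (or 9 when 9 | n), so we need 7^51 mod 9.
7^51 ≡ 1 (mod 9), so the digital root is 1.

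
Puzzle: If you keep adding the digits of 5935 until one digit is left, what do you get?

4

5+9+3+5 = 22
2+2 = 4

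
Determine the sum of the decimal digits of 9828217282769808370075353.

120

9+8+2+8+2+1+7+2+8+2+7+6+9+8+0+8+3+7+0+0+7+5+3+5+3 = 120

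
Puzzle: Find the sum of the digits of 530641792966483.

5+3+0+6+4+1+7+9+2+9+6+6+4+8+3 = 73

73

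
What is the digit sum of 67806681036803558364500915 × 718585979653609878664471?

236

67806681036803558364500915 × 718585979653609878664471 = 48724930319891336583144189299464004814056657490965
Sum of its 50 digits: 236.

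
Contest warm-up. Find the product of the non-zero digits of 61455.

600

6×1×4×5×5 = 600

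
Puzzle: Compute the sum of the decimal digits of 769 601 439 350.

7+6+9+6+0+1+4+3+9+3+5+0 = 53

53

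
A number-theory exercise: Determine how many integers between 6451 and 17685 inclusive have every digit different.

4024

The integers in [6451, 17685] that have every digit different: 6451, 6452, 6453, 6457, 6458, 6459, …, 17684, 17685.
4024 qualify.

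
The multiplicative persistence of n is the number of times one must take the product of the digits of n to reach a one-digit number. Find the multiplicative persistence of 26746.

2

26746 → 2016 → 0 (2 steps)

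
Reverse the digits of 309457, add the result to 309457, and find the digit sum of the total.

Reversal of 309457 is 754903; 309457 + 754903 = 1064360.
Digit sum of 1064360: 1+0+6+4+3+6+0 = 20.

20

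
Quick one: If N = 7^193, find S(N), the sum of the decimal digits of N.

736

7^193 = 12703451175365897318074344159098934311650015299954263056027602789453769587531267039819879004386369685970332148111933820303327428371904795727910691083938320809766407
Sum of its 164 digits: 736.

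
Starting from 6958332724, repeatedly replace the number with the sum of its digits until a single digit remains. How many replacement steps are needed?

6958332724 → 49 → 13 → 4 (3 steps)

3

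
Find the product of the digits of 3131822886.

110592

3×1×3×1×8×2×2×8×8×6 = 110592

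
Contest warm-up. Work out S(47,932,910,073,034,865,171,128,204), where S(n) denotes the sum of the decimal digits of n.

4+7+9+3+2+9+1+0+0+7+3+0+3+4+8+6+5+1+7+1+1+2+8+2+0+4 = 97

97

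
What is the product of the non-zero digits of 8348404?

8×3×4×8×4×4 = 12288

12288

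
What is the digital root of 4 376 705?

5

4+3+7+6+7+0+5 = 32
3+2 = 5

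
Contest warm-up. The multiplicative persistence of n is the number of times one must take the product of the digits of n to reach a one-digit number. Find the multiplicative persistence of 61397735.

2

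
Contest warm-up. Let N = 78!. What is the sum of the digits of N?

423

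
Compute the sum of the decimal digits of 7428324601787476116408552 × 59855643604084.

7428324601787476116408552 × 59855643604084 = 444627149940040371040962452963479726368
Sum of its 39 digits: 171.

171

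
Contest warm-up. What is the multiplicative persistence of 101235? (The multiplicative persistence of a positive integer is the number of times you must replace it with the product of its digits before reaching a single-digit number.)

1

101235 → 0 (1 step)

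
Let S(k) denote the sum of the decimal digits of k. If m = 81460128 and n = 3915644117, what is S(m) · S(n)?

1230

S(81460128) = 8+1+4+6+0+1+2+8 = 30.
S(3915644117) = 3+9+1+5+6+4+4+1+1+7 = 41.
30 · 41 = 1230.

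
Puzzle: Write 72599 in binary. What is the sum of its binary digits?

10

72599 in base 2 is 10001101110010111.
Digit sum: 1+0+0+0+1+1+0+1+1+1+0+0+1+0+1+1+1 = 10.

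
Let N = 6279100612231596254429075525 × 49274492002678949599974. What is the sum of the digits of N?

6279100612231596254429075525 × 49274492002678949599974 = 309399492901422285859429779801254548603453384036350
Sum of its 51 digits: 231.

231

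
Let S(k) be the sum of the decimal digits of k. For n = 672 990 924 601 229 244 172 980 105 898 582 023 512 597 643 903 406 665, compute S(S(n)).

First digit sum: 237.
2+3+7 = 12.

12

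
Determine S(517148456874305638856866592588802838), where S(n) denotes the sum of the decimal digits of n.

5+1+7+1+4+8+4+5+6+8+7+4+3+0+5+6+3+8+8+5+6+8+6+6+5+9+2+5+8+8+8+0+2+8+3+8 = 190

190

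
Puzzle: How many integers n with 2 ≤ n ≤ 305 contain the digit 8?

57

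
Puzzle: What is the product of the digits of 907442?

9×0×7×4×4×2 = 0

0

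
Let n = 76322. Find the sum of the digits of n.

7+6+3+2+2 = 20

20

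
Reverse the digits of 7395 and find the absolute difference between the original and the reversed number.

Reverse of 7395 is 5937.
|7395 − 5937| = 1458

1458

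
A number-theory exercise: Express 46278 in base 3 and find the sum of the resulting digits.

46278 in base 3 is 2100111000.
Digit sum: 2+1+0+0+1+1+1+0+0+0 = 6.

6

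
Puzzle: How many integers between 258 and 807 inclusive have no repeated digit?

The integers in [258, 807] that have no repeated digit: 258, 259, 260, 261, 263, 264, …, 806, 807.
401 qualify.

401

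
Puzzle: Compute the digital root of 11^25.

The digital root of n equals n mod 9 (or 9 when 9 | n), so we need 11^25 mod 9.
11^25 ≡ 2 (mod 9), so the digital root is 2.

2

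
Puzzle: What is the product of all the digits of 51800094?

5×1×8×0×0×0×9×4 = 0

0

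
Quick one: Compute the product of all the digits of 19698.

3888

1×9×6×9×8 = 3888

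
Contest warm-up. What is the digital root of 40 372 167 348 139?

4

4+0+3+7+2+1+6+7+3+4+8+1+3+9 = 58
5+8 = 13
1+3 = 4
(Equivalently, 40 372 167 348 139 mod 9 = 4.)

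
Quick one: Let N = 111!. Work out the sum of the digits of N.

693

111! = 1762952551090244663872161047107075788761409536026565516041574063347346955087248316436555574598462315773196047662837978913145847497199871623320096254145331200000000000000000000000000
Sum of its 181 digits: 693.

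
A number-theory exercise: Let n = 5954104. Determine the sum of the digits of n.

28

5+9+5+4+1+0+4 = 28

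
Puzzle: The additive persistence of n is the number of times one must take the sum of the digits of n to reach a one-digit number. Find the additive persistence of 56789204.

56789204 → 41 → 5 (2 steps)

2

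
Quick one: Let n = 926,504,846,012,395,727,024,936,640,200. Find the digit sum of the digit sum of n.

8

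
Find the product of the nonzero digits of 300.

3 = 3

3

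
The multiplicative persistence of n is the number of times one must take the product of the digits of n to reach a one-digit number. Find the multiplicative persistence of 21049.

21049 → 0 (1 step)

1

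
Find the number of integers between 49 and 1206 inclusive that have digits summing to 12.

88

The integers in [49, 1206] that have digits summing to 12: 57, 66, 75, 84, 93, 129, …, 1182, 1191.
88 qualify.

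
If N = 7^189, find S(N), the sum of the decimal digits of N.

703

7^189 = 5290900114688003880913929262431876014847986380655669744284715863995739103511564781266088714863127732599055455273608421617379187160310202302336814279024706709607
Sum of its 160 digits: 703.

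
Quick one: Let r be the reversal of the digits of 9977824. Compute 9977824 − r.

5690025

Reverse of 9977824 is 4287799.
9977824 − 4287799 = 5690025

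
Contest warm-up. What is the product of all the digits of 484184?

4096

4×8×4×1×8×4 = 4096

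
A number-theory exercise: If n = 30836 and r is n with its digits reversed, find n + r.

94639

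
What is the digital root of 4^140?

7

The digital root of n equals n mod 9 (or 9 when 9 | n), so we need 4^140 mod 9.
4^140 ≡ 7 (mod 9), so the digital root is 7.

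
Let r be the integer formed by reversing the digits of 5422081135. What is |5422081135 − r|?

110278890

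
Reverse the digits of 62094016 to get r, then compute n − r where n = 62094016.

1044990

Reverse of 62094016 is 61049026.
62094016 − 61049026 = 1044990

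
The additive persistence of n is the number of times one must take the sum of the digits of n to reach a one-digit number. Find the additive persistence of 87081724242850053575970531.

87081724242850053575970531 → 108 → 9 (2 steps)

2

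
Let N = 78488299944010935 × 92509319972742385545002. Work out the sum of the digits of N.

78488299944010935 × 92509319972742385545002 = 7260899253637085850312108824065822596870
Sum of its 40 digits: 180.

180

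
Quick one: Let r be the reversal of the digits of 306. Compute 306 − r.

-297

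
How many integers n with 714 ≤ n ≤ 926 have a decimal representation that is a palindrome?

21

The integers in [714, 926] that have a decimal representation that is a palindrome: 717, 727, 737, 747, 757, 767, …, 909, 919.
21 qualify.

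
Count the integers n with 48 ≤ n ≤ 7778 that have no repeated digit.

4111

The integers in [48, 7778] that have no repeated digit: 48, 49, 50, 51, 52, 53, …, 7695, 7698.
4111 qualify.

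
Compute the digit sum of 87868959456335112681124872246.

141

8+7+8+6+8+9+5+9+4+5+6+3+3+5+1+1+2+6+8+1+1+2+4+8+7+2+2+4+6 = 141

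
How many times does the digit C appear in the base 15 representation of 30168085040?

1

30168085040 in base 15 is BB877BCE5.
The digit C appears 1 time.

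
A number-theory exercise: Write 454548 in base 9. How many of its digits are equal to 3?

1

454548 in base 9 is 762463.
The digit 3 appears 1 time.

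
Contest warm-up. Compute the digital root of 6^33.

9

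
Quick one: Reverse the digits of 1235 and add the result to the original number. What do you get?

Reverse of 1235 is 5321.
1235 + 5321 = 6556

6556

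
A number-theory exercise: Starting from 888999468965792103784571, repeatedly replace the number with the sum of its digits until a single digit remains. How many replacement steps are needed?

2

888999468965792103784571 → 143 → 8 (2 steps)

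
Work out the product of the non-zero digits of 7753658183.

4233600

7×7×5×3×6×5×8×1×8×3 = 4233600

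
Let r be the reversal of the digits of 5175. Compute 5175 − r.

-540

Reverse of 5175 is 5715.
5175 − 5715 = -540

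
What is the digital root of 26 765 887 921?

7

2+6+7+6+5+8+8+7+9+2+1 = 61
6+1 = 7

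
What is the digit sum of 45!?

45! = 119622220865480194561963161495657715064383733760000000000
Sum of its 57 digits: 207.

207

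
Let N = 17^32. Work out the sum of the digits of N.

17^32 = 2367911594760467245844106297320951247361
Sum of its 40 digits: 172.

172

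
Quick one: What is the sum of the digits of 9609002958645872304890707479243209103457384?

193

9+6+0+9+0+0+2+9+5+8+6+4+5+8+7+2+3+0+4+8+9+0+7+0+7+4+7+9+2+4+3+2+0+9+1+0+3+4+5+7+3+8+4 = 193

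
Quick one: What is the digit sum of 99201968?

44

9+9+2+0+1+9+6+8 = 44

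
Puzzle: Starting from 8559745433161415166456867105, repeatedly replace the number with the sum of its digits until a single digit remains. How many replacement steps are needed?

2

8559745433161415166456867105 → 126 → 9 (2 steps)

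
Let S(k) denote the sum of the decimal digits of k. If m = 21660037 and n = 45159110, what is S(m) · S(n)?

S(21660037) = 2+1+6+6+0+0+3+7 = 25.
S(45159110) = 4+5+1+5+9+1+1+0 = 26.
25 · 26 = 650.

650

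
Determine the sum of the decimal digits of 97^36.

343

97^36 = 334027661875095082935878165689897695724025886105865253311336914562753921
Sum of its 72 digits: 343.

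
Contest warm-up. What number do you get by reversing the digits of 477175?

Reversing 477175 gives 571774.

571774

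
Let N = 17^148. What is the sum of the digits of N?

820

17^148 = 127773374295465163498491869213020117672914152307501306234086009917192782658325099543558605838055430911055427724605631889859816971756168502892566329234337936333803587170398415976056641
Sum of its 183 digits: 820.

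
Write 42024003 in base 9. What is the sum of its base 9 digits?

42024003 in base 9 is 87061076.
Digit sum: 8+7+0+6+1+0+7+6 = 35.

35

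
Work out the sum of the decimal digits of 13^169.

13^169 = 180478943436628555303336751114405012462595328815514062867747656044277930781610134138789049399256868999679563587940457575571005022396505002166104757041282978485607382742190819719615210838573
Sum of its 189 digits: 850.

850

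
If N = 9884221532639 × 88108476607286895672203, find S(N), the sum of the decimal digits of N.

193

9884221532639 × 88108476607286895672203 = 870883701689764758856682832809533717
Sum of its 36 digits: 193.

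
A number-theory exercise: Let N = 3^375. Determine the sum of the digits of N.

828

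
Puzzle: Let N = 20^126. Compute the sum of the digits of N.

20^126 = 85070591730234615865843651857942052864000000000000000000000000000000000000000000000000000000000000000000000000000000000000000000000000000000000000000000000000000000
Sum of its 164 digits: 172.

172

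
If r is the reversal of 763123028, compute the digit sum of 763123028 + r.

46

Reversal of 763123028 is 820321367; 763123028 + 820321367 = 1583444395.
Digit sum of 1583444395: 1+5+8+3+4+4+4+3+9+5 = 46.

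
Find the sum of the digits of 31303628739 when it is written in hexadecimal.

69

31303628739 in base 16 is 749D777C3.
Digit sum: 7+4+9+13+7+7+7+12+3 = 69.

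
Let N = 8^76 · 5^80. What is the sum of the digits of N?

223

8^76 · 5^80 = 35681192317648997026457149236237378409568665600000000000000000000000000000000000000000000000000000000000000000000000000000000
Sum of its 125 digits: 223.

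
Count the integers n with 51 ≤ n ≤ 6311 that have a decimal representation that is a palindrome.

148

The integers in [51, 6311] that have a decimal representation that is a palindrome: 55, 66, 77, 88, 99, 101, …, 6116, 6226.
148 qualify.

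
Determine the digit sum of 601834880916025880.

77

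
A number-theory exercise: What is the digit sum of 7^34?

142

7^34 = 54116956037952111668959660849
Sum of its 29 digits: 142.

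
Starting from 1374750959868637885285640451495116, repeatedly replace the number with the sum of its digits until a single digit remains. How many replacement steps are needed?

1374750959868637885285640451495116 → 170 → 8 (2 steps)

2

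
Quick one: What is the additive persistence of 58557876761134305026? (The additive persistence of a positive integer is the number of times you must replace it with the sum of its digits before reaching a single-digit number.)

58557876761134305026 → 89 → 17 → 8 (3 steps)

3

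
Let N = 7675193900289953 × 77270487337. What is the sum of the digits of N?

119

7675193900289953 × 77270487337 = 593065973081374453914825161
Sum of its 27 digits: 119.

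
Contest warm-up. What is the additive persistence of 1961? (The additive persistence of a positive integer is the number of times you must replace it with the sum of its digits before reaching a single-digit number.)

2

1961 → 17 → 8 (2 steps)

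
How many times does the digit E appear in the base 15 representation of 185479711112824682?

2

185479711112824682 in base 15 is 654852E129C6E22.
The digit E appears 2 times.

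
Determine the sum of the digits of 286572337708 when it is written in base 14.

72

286572337708 in base 14 is DC27A911B6.
Digit sum: 13+12+2+7+10+9+1+1+11+6 = 72.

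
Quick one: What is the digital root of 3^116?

The digital root of n equals n mod 9 (or 9 when 9 | n), so we need 3^116 mod 9.
3^116 ≡ 0 (mod 9), so the digital root is 9.

9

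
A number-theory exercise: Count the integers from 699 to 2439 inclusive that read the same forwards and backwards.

44

The integers in [699, 2439] that read the same forwards and backwards: 707, 717, 727, 737, 747, 757, …, 2222, 2332.
44 qualify.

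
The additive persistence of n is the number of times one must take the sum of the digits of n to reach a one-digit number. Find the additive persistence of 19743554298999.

3

19743554298999 → 84 → 12 → 3 (3 steps)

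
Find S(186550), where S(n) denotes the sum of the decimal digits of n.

25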